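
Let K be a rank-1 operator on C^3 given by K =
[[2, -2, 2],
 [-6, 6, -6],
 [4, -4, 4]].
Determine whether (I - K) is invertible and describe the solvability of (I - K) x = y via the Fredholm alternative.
(I - K) is invertible (det(I - K) = -11 ≠ 0), so for every y in C^3 the equation (I - K) x = y has a unique solution.

K has rank 1, so it is an outer product K = u v^T: every row of K is a multiple of one row vector. Reading off the entries, u = (-1, 3, -2) and v = (-2, 2, -2) (row i of K equals u_i·v^T). A rank-one matrix u v^T satisfies K u = u (v·u) and kills the (2)-dimensional subspace v^⊥, so its characteristic polynomial is lambda^2 (lambda - v·u) with v·u = tr K = 12. Hence the eigenvalues of I - K are 1 (multiplicity 2) and 1 - (12) = -11, so det(I - K) = -11. (Direct check: I - K =
[[-1, 2, -2],
 [6, -5, 6],
 [-4, 4, -3]]
has determinant -11.) The finite-dimensional Fredholm alternative says: either (I - K) is invertible, or ker(I - K) ≠ {0} and then range(I - K) = ker((I - K)^*)^⊥, with dim ker(I - K) = dim ker((I - K)^*). Since det(I - K) ≠ 0, 1 is not an eigenvalue of K and ker(I - K) = {0}, so we are in the first case: for every y there is a unique x = (I - K)^(-1) y. Explicitly, by the Sherman–Morrison formula, (I - u v^T)^(-1) = I + u v^T/(1 - v·u), i.e. (I - K)^(-1) = I + K/(-11).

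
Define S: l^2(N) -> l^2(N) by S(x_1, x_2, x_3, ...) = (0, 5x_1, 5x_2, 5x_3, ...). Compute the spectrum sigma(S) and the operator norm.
sigma(S) = closed disk {z in C : |z| ≤ 5}; ||S|| = 5

Note S = 5·U where U is the unit right shift (U x)_k = x_{k-1} (with x_0 := 0); so ||S|| = 5||U|| and sigma(S) = 5·sigma(U). ||S x||^2 = sum_{k≥1} |5x_k|^2 = 25||x||^2, so ||S|| = 5 and sigma(S) ⊂ {|z| ≤ 5}. For any |lambda| < 5, the equation (S - lambda I) x = 0 forces x_1 = 0, then 5x_k = lambda x_{k+1} ⇒ x = 0, so S has no eigenvalues. But (S - lambda I) is not surjective for |lambda| < 5: solving (S - lambda I) x = e_1 would require x_n proportional to (lambda/5)^(-n), which is not in l^2. So every |lambda| < 5 lies in the residual spectrum. The boundary |lambda| = 5 is in the approximate point spectrum (the spectrum is closed). Hence sigma(S) is the closed disk of radius 5.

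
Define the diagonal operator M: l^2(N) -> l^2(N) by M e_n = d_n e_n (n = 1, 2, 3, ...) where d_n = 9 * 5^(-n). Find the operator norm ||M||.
||M|| = 9/5 (attained at n = 1)

For M diagonal, ||M|| = sup_n |d_n|. The sequence d_n = 9 * 5^(-n) is positive and strictly decreasing (ratio 5^(-1) < 1), so the supremum is d_1 = 9/5. Hence ||M|| = 9/5.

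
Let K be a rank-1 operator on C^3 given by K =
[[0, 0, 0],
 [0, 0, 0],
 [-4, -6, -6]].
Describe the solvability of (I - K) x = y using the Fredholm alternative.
(I - K) is invertible (det(I - K) = 7 ≠ 0), so for every y in C^3 the equation (I - K) x = y has a unique solution.

K has rank 1, so it is an outer product K = u v^T: every row of K is a multiple of one row vector. Reading off the entries, u = (0, 0, -2) and v = (2, 3, 3) (row i of K equals u_i·v^T). A rank-one matrix u v^T satisfies K u = u (v·u) and kills the (2)-dimensional subspace v^⊥, so its characteristic polynomial is lambda^2 (lambda - v·u) with v·u = tr K = -6. Hence the eigenvalues of I - K are 1 (multiplicity 2) and 1 - (-6) = 7, so det(I - K) = 7. (Direct check: I - K =
[[1, 0, 0],
 [0, 1, 0],
 [4, 6, 7]]
has determinant 7.) The finite-dimensional Fredholm alternative says: either (I - K) is invertible, or ker(I - K) ≠ {0} and then range(I - K) = ker((I - K)^*)^⊥, with dim ker(I - K) = dim ker((I - K)^*). Since det(I - K) ≠ 0, 1 is not an eigenvalue of K and ker(I - K) = {0}, so we are in the first case: for every y there is a unique x = (I - K)^(-1) y. Explicitly, by the Sherman–Morrison formula, (I - u v^T)^(-1) = I + u v^T/(1 - v·u), i.e. (I - K)^(-1) = I + K/(7).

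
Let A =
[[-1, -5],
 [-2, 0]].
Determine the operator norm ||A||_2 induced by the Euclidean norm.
||A||_2 = sqrt((30 + sqrt(500))/2) ≈ 5.1167 (= sqrt(largest eigenvalue of A^T A))

||A||_2 = sigma_max(A) = sqrt(lambda_max(A^T A)). Form the symmetric matrix M = A^T A =
[[5, 5],
 [5, 25]].
Its characteristic polynomial (trace, determinant of M give the coefficients) is
  p(λ) = det(λ I - M) = λ^2 - 30λ + 100.
For λ^2 - 30λ + 100 the discriminant is 500. It is nonnegative but not a perfect square, so the roots are real and irrational: λ = (30 ± sqrt(500))/2 ≈ 26.1803, 3.8197.
So the eigenvalues of A^T A are ≈ 3.8197, 26.1803 (all ≥ 0, as they must be for A^T A). The largest is λ_max = (30 + sqrt(500))/2 ≈ 26.1803, hence ||A||_2 = sqrt(λ_max) = sqrt((30 + sqrt(500))/2) ≈ 5.1167.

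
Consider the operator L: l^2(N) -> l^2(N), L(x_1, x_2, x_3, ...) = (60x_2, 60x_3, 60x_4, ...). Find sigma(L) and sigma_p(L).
sigma(L) = closed disk {z in C : |z| ≤ 60}; sigma_p(L) = open disk {z in C : |z| < 60}

Note L = 60·V where V is the unit left shift (V x)_k = x_{k+1}; so sigma(L) = 60·sigma(V) and ||L|| = 60||V||. ||L x||^2 = 3600sum_{k≥2} |x_k|^2 ≤ 3600||x||^2, with equality on {x : x_1 = 0}, so ||L|| = 60. For any lambda with |lambda| < 60, set r = lambda/60 (|r| < 1); the vector x = (1, r, r^2, ...) is in l^2 and satisfies L x = 60(r, r^2, ...) = lambda x, so lambda is an eigenvalue. On the boundary |lambda| = 60 the geometric series diverges, so no l^2 eigenvector exists, but these lambda lie in the approximate point spectrum. Hence sigma(L) is the closed disk of radius 60 and sigma_p(L) is the open disk.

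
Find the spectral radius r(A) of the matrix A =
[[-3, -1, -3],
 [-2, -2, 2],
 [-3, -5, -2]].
r(A) ≈ 5.7224

The eigenvalues of A are the roots of its characteristic polynomial. With M = A (coefficients from the trace, the sum of principal 2x2 minors, and det A):
  p(λ) = det(λ I - M) = λ^3 + 7λ^2 + 15λ + 44.
No integer candidate from the rational root theorem (±divisors of 44) is a root, so the roots are irrational. The cubic discriminant is Δ = -31955 < 0, so there is one real root and a complex-conjugate pair. p(-6) = -10 and p(-5) = 19 have opposite signs, so a root lies in (-6, -5); Newton's method refines it to λ ≈ -5.7224. Dividing out (λ - (-5.7224)) leaves approximately λ^2 + 1.2776λ + 7.6891. For λ^2 + 1.2776λ + 7.6891 the discriminant is -29.1241. It is negative, so the remaining roots are the complex-conjugate pair λ ≈ -0.6388 ± 2.6983i. Their product equals the constant term, so |λ|^2 ≈ 7.6891 and |λ| ≈ 2.7729.
Thus the eigenvalues (to 4 decimals) are -5.7224 (modulus 5.7224); -0.6388 ± 2.6983i (modulus 2.7729). The spectral radius is the largest modulus: r(A) ≈ 5.7224. (Cross-check: r(A) ≤ ||A||_2 ≈ 7.3274; equality holds whenever A is normal, though it can also hold for some non-normal A.)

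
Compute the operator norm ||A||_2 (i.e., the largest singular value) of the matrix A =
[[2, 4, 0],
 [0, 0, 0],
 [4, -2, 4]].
||A||_2 = 6 (= sqrt(largest eigenvalue of A^T A))

||A||_2 = sigma_max(A) = sqrt(lambda_max(A^T A)). Form the symmetric matrix M = A^T A =
[[20, 0, 16],
 [0, 20, -8],
 [16, -8, 16]].
Its characteristic polynomial (trace, sum of principal 2x2 minors, determinant of M give the coefficients) is
  p(λ) = det(λ I - M) = λ^3 - 56λ^2 + 720λ.
The constant term is 0, so λ = 0 is a root. Dividing out λ leaves p(λ) = λ(λ^2 - 56λ + 720). For λ^2 - 56λ + 720 the discriminant is 256. It is a perfect square (16^2), so the roots are rational: λ = (56 ± 16)/2 = 36, 20.
So the eigenvalues of A^T A are ≈ 0, 20, 36 (all ≥ 0, as they must be for A^T A). The largest is λ_max = 36, hence ||A||_2 = sqrt(λ_max) = 6.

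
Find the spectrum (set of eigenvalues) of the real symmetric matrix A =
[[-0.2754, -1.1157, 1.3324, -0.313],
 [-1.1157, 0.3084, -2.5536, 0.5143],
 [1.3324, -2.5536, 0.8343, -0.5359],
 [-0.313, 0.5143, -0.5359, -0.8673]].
sigma(A) ≈ {-2, -1, 4} (-1 with multiplicity 2)

A is real symmetric, so its spectrum consists of real eigenvalues. Expanding the characteristic polynomial of the displayed matrix gives
  det(λ I - A) = p(λ) = λ^4 + (0)λ^3 + (-11)λ^2 + (-18)λ + (-8).
Solving p(λ) = 0 yields eigenvalues ≈ -2, -1, -1, 4. (A is shown rounded to 4 decimals, so these recover the underlying integer eigenvalues to within that precision.)
Verification: the trace of A = 0 equals the sum of eigenvalues 0, and det(A) ≈ -8.0001 matches the eigenvalue product -8.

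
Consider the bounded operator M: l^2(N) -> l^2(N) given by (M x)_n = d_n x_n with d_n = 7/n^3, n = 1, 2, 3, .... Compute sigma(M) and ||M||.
sigma(M) = {7/n^3 : n ≥ 1} ∪ {0}; ||M|| = 7

A bounded diagonal operator on l^2 with diagonal entries d_n has spectrum equal to the closure of {d_n : n ≥ 1}: every d_n is an eigenvalue (with eigenvector e_n), so {d_n} ⊂ sigma(M); the spectrum is closed, so its closure is too; and for lambda not in the closure, (M - lambda I) has bounded inverse (the diagonal entries 1/(d_n - lambda) are bounded). For our sequence d_n = 7/n^3, n = 1, 2, 3, ...:
  - {d_n} = {7/n^3 : n ≥ 1}; the only limit point is 0
  - closure = {7/n^3 : n ≥ 1} ∪ {0}
For the norm: a diagonal operator has ||M|| = sup_n |d_n|. Here d_n = 7/n^3 is positive and decreasing, so sup_n |d_n| = d_1 = 7. So ||M|| = 7.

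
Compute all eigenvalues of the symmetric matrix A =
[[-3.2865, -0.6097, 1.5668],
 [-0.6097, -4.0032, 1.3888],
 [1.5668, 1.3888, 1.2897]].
sigma(A) ≈ {-5, -3, 2}

A is real symmetric, so its spectrum consists of real eigenvalues. Expanding the characteristic polynomial of the displayed matrix gives
  det(λ I - A) = p(λ) = λ^3 + (6)λ^2 + (-1)λ + (-30.0013).
Solving p(λ) = 0 yields eigenvalues ≈ -5, -3, 2. (A is shown rounded to 4 decimals, so these recover the underlying integer eigenvalues to within that precision.)
Verification: the trace of A = -6 equals the sum of eigenvalues -6, and det(A) ≈ 30.0013 matches the eigenvalue product 30.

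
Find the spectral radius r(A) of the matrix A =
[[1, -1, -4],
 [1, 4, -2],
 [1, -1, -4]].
r(A) = (1 + sqrt(53))/2 ≈ 4.1401

The eigenvalues of A are the roots of its characteristic polynomial. With M = A (coefficients from the trace, the sum of principal 2x2 minors, and det A):
  p(λ) = det(λ I - M) = λ^3 - λ^2 - 13λ.
The constant term is 0, so λ = 0 is a root. Dividing out λ leaves p(λ) = λ(λ^2 - λ - 13). For λ^2 - λ - 13 the discriminant is 53. It is nonnegative but not a perfect square, so the roots are real and irrational: λ = (1 ± sqrt(53))/2 ≈ 4.1401, -3.1401.
Thus the eigenvalues (to 4 decimals) are 4.1401 (modulus 4.1401); -3.1401 (modulus 3.1401); 0 (modulus 0). The spectral radius is the largest modulus: r(A) = (1 + sqrt(53))/2 ≈ 4.1401. (Cross-check: r(A) ≤ ||A||_2 ≈ 6.2296; equality holds whenever A is normal, though it can also hold for some non-normal A.)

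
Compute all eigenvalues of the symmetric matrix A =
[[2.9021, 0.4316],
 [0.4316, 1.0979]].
sigma(A) ≈ {1, 3}

A is real symmetric, so its spectrum consists of real eigenvalues. Expanding the characteristic polynomial of the displayed matrix gives
  det(λ I - A) = p(λ) = λ^2 + (-4)λ + (3).
Solving p(λ) = 0 yields eigenvalues ≈ 1, 3. (A is shown rounded to 4 decimals, so these recover the underlying integer eigenvalues to within that precision.)
Verification: the trace of A = 4 equals the sum of eigenvalues 4, and det(A) ≈ 2.9999 matches the eigenvalue product 3.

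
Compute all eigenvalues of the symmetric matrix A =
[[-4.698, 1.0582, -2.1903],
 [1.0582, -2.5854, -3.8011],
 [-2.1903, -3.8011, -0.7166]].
sigma(A) ≈ {-6, -5, 3}

A is real symmetric, so its spectrum consists of real eigenvalues. Expanding the characteristic polynomial of the displayed matrix gives
  det(λ I - A) = p(λ) = λ^3 + (8)λ^2 + (-3)λ + (-90).
Solving p(λ) = 0 yields eigenvalues ≈ -6, -5, 3. (A is shown rounded to 4 decimals, so these recover the underlying integer eigenvalues to within that precision.)
Verification: the trace of A = -8 equals the sum of eigenvalues -8, and det(A) ≈ 90.0003 matches the eigenvalue product 90.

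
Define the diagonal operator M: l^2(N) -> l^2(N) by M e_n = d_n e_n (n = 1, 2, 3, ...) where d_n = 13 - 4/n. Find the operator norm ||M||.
||M|| = 13

For a diagonal operator on l^2 with entries d_n, ||M|| = sup_n |d_n|. Here d_1 = 9, d_2 = 11, ..., and d_n = 13 - 4/n increases monotonically toward 13. All terms lie in [9, 13), so |d_n| = d_n and the supremum is the limit 13, which is not attained by any individual d_n. Hence ||M|| = 13.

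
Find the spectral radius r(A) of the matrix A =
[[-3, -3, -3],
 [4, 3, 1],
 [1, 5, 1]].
r(A) ≈ 3.5176

The eigenvalues of A are the roots of its characteristic polynomial. With M = A (coefficients from the trace, the sum of principal 2x2 minors, and det A):
  p(λ) = det(λ I - M) = λ^3 - λ^2 + λ + 36.
No integer candidate from the rational root theorem (±divisors of 36) is a root, so the roots are irrational. The cubic discriminant is Δ = -35499 < 0, so there is one real root and a complex-conjugate pair. p(-3) = -3 and p(-2) = 22 have opposite signs, so a root lies in (-3, -2); Newton's method refines it to λ ≈ -2.9094. Dividing out (λ - (-2.9094)) leaves approximately λ^2 - 3.9094λ + 12.3738. For λ^2 - 3.9094λ + 12.3738 the discriminant is -34.2121. It is negative, so the remaining roots are the complex-conjugate pair λ ≈ 1.9547 ± 2.9246i. Their product equals the constant term, so |λ|^2 ≈ 12.3738 and |λ| ≈ 3.5176.
Thus the eigenvalues (to 4 decimals) are -2.9094 (modulus 2.9094); 1.9547 ± 2.9246i (modulus 3.5176). The spectral radius is the largest modulus: r(A) ≈ 3.5176. (Cross-check: r(A) ≤ ||A||_2 ≈ 8.3691; equality holds whenever A is normal, though it can also hold for some non-normal A.)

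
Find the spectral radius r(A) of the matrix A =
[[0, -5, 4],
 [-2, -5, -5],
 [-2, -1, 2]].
r(A) ≈ 7.2691

The eigenvalues of A are the roots of its characteristic polynomial. With M = A (coefficients from the trace, the sum of principal 2x2 minors, and det A):
  p(λ) = det(λ I - M) = λ^3 + 3λ^2 - 17λ + 102.
No integer candidate from the rational root theorem (±divisors of 102) is a root, so the roots are irrational. The cubic discriminant is Δ = -363307 < 0, so there is one real root and a complex-conjugate pair. p(-8) = -82 and p(-7) = 25 have opposite signs, so a root lies in (-8, -7); Newton's method refines it to λ ≈ -7.2691. Dividing out (λ - (-7.2691)) leaves approximately λ^2 - 4.2691λ + 14.0321. For λ^2 - 4.2691λ + 14.0321 the discriminant is -37.9034. It is negative, so the remaining roots are the complex-conjugate pair λ ≈ 2.1345 ± 3.0783i. Their product equals the constant term, so |λ|^2 ≈ 14.0321 and |λ| ≈ 3.7459.
Thus the eigenvalues (to 4 decimals) are -7.2691 (modulus 7.2691); 2.1345 ± 3.0783i (modulus 3.7459). The spectral radius is the largest modulus: r(A) ≈ 7.2691. (Cross-check: r(A) ≤ ||A||_2 ≈ 7.482; equality holds whenever A is normal, though it can also hold for some non-normal A.)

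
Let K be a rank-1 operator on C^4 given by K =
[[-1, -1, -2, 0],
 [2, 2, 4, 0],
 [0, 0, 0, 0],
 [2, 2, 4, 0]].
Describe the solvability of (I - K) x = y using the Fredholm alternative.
(I - K) is singular (det(I - K) = 0, i.e. 1 ∈ sigma(K)). (I - K) x = y is solvable iff y ⊥ ker((I - K)^*) = span{(-1, -1, -2, 0)}, i.e. iff -y_1 - y_2 - 2y_3 = 0. When solvable, the solutions are x = y + c·(1, -2, 0, -2), c arbitrary (ker(I - K) = span{(1, -2, 0, -2)}, dimension 1).

K has rank 1, so it is an outer product K = u v^T: every row of K is a multiple of one row vector. Reading off the entries, u = (1, -2, 0, -2) and v = (-1, -1, -2, 0) (row i of K equals u_i·v^T). A rank-one matrix u v^T satisfies K u = u (v·u) and kills the (3)-dimensional subspace v^⊥, so its characteristic polynomial is lambda^3 (lambda - v·u) with v·u = tr K = 1. Hence the eigenvalues of I - K are 1 (multiplicity 3) and 1 - (1) = 0, so det(I - K) = 0. (Direct check: I - K =
[[2, 1, 2, 0],
 [-2, -1, -4, 0],
 [0, 0, 1, 0],
 [-2, -2, -4, 1]]
has determinant 0.) So 1 is an eigenvalue of K and (I - K) is not invertible. The finite-dimensional Fredholm alternative says: either (I - K) is invertible, or ker(I - K) ≠ {0} and then range(I - K) = ker((I - K)^*)^⊥, with dim ker(I - K) = dim ker((I - K)^*). We are in the second case, so we need both kernels. Kernel of I - K: (I - K) u = u - u (v·u) = u - u = 0, so ker(I - K) = span{u} = span{(1, -2, 0, -2)} (it is exactly 1-dimensional because rank(I - K) = 3). Kernel of the adjoint: K is real, so (I - K)^* = I - K^T = I - v u^T, and (I - v u^T) v = v - v (u·v) = 0; hence ker((I - K)^*) = span{v} = span{(-1, -1, -2, 0)}. Therefore (I - K) x = y is solvable iff <y, v> = 0, i.e. iff -y_1 - y_2 - 2y_3 = 0. When this holds, K y = u (v·y) = 0, so (I - K) y = y and x = y is a particular solution; the full solution set is the line x = y + c·u = y + c·(1, -2, 0, -2), c ∈ C.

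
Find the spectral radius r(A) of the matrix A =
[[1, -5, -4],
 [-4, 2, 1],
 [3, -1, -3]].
r(A) ≈ 4.8818

The eigenvalues of A are the roots of its characteristic polynomial. With M = A (coefficients from the trace, the sum of principal 2x2 minors, and det A):
  p(λ) = det(λ I - M) = λ^3 - 14λ - 48.
No integer candidate from the rational root theorem (±divisors of 48) is a root, so the roots are irrational. The cubic discriminant is Δ = -51232 < 0, so there is one real root and a complex-conjugate pair. p(4) = -40 and p(5) = 7 have opposite signs, so a root lies in (4, 5); Newton's method refines it to λ ≈ 4.8818. Dividing out (λ - (4.8818)) leaves approximately λ^2 + 4.8818λ + 9.8324. For λ^2 + 4.8818λ + 9.8324 the discriminant is -15.4971. It is negative, so the remaining roots are the complex-conjugate pair λ ≈ -2.4409 ± 1.9683i. Their product equals the constant term, so |λ|^2 ≈ 9.8324 and |λ| ≈ 3.1357.
Thus the eigenvalues (to 4 decimals) are 4.8818 (modulus 4.8818); -2.4409 ± 1.9683i (modulus 3.1357). The spectral radius is the largest modulus: r(A) ≈ 4.8818. (Cross-check: r(A) ≤ ||A||_2 ≈ 8.154; equality holds whenever A is normal, though it can also hold for some non-normal A.)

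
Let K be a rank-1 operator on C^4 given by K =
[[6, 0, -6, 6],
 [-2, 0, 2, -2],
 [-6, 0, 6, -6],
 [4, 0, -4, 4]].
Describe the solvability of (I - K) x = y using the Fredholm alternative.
(I - K) is invertible (det(I - K) = -15 ≠ 0), so for every y in C^4 the equation (I - K) x = y has a unique solution.

K has rank 1, so it is an outer product K = u v^T: every row of K is a multiple of one row vector. Reading off the entries, u = (-3, 1, 3, -2) and v = (-2, 0, 2, -2) (row i of K equals u_i·v^T). A rank-one matrix u v^T satisfies K u = u (v·u) and kills the (3)-dimensional subspace v^⊥, so its characteristic polynomial is lambda^3 (lambda - v·u) with v·u = tr K = 16. Hence the eigenvalues of I - K are 1 (multiplicity 3) and 1 - (16) = -15, so det(I - K) = -15. (Direct check: I - K =
[[-5, 0, 6, -6],
 [2, 1, -2, 2],
 [6, 0, -5, 6],
 [-4, 0, 4, -3]]
has determinant -15.) The finite-dimensional Fredholm alternative says: either (I - K) is invertible, or ker(I - K) ≠ {0} and then range(I - K) = ker((I - K)^*)^⊥, with dim ker(I - K) = dim ker((I - K)^*). Since det(I - K) ≠ 0, 1 is not an eigenvalue of K and ker(I - K) = {0}, so we are in the first case: for every y there is a unique x = (I - K)^(-1) y. Explicitly, by the Sherman–Morrison formula, (I - u v^T)^(-1) = I + u v^T/(1 - v·u), i.e. (I - K)^(-1) = I + K/(-15).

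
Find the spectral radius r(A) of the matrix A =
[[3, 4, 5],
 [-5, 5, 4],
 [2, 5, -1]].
r(A) ≈ 7.1539

The eigenvalues of A are the roots of its characteristic polynomial. With M = A (coefficients from the trace, the sum of principal 2x2 minors, and det A):
  p(λ) = det(λ I - M) = λ^3 - 7λ^2 - 3λ + 238.
No integer candidate from the rational root theorem (±divisors of 238) is a root, so the roots are irrational. The cubic discriminant is Δ = -1112339 < 0, so there is one real root and a complex-conjugate pair. p(-5) = -47 and p(-4) = 74 have opposite signs, so a root lies in (-5, -4); Newton's method refines it to λ ≈ -4.6504. Dividing out (λ - (-4.6504)) leaves approximately λ^2 - 11.6504λ + 51.1786. For λ^2 - 11.6504λ + 51.1786 the discriminant is -68.9833. It is negative, so the remaining roots are the complex-conjugate pair λ ≈ 5.8252 ± 4.1528i. Their product equals the constant term, so |λ|^2 ≈ 51.1786 and |λ| ≈ 7.1539.
Thus the eigenvalues (to 4 decimals) are -4.6504 (modulus 4.6504); 5.8252 ± 4.1528i (modulus 7.1539). The spectral radius is the largest modulus: r(A) ≈ 7.1539. (Cross-check: r(A) ≤ ||A||_2 ≈ 9.5808; equality holds whenever A is normal, though it can also hold for some non-normal A.)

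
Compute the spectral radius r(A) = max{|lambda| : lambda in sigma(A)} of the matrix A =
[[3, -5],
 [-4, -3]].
r(A) = sqrt(116)/2 ≈ 5.3852

The eigenvalues of A are the roots of its characteristic polynomial. With M = A (coefficients from the trace and determinant):
  p(λ) = det(λ I - M) = λ^2 - 29.
For λ^2 - 29 the discriminant is 116. It is nonnegative but not a perfect square, so the roots are real and irrational: λ = ± sqrt(116)/2 ≈ 5.3852, -5.3852.
Thus the eigenvalues (to 4 decimals) are 5.3852 (modulus 5.3852); -5.3852 (modulus 5.3852). The spectral radius is the largest modulus: r(A) = sqrt(116)/2 ≈ 5.3852. (Cross-check: r(A) ≤ ||A||_2 ≈ 5.9083; equality holds whenever A is normal, though it can also hold for some non-normal A.)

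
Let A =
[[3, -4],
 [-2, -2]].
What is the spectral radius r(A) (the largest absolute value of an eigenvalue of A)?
r(A) = (1 + sqrt(57))/2 ≈ 4.2749

The eigenvalues of A are the roots of its characteristic polynomial. With M = A (coefficients from the trace and determinant):
  p(λ) = det(λ I - M) = λ^2 - λ - 14.
For λ^2 - λ - 14 the discriminant is 57. It is nonnegative but not a perfect square, so the roots are real and irrational: λ = (1 ± sqrt(57))/2 ≈ 4.2749, -3.2749.
Thus the eigenvalues (to 4 decimals) are 4.2749 (modulus 4.2749); -3.2749 (modulus 3.2749). The spectral radius is the largest modulus: r(A) = (1 + sqrt(57))/2 ≈ 4.2749. (Cross-check: r(A) ≤ ||A||_2 ≈ 5.0232; equality holds whenever A is normal, though it can also hold for some non-normal A.)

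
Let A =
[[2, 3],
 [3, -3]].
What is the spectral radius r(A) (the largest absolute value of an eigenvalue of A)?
r(A) = (1 + sqrt(61))/2 ≈ 4.4051

The eigenvalues of A are the roots of its characteristic polynomial. With M = A (coefficients from the trace and determinant):
  p(λ) = det(λ I - M) = λ^2 + λ - 15.
For λ^2 + λ - 15 the discriminant is 61. It is nonnegative but not a perfect square, so the roots are real and irrational: λ = (-1 ± sqrt(61))/2 ≈ 3.4051, -4.4051.
Thus the eigenvalues (to 4 decimals) are 3.4051 (modulus 3.4051); -4.4051 (modulus 4.4051). The spectral radius is the largest modulus: r(A) = (1 + sqrt(61))/2 ≈ 4.4051. (Cross-check: r(A) ≤ ||A||_2 ≈ 4.4051; equality holds whenever A is normal, though it can also hold for some non-normal A.)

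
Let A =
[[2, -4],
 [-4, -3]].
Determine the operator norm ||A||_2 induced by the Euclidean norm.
||A||_2 = sqrt((45 + sqrt(89))/2) ≈ 5.217 (= sqrt(largest eigenvalue of A^T A))

||A||_2 = sigma_max(A) = sqrt(lambda_max(A^T A)). Form the symmetric matrix M = A^T A =
[[20, 4],
 [4, 25]].
Its characteristic polynomial (trace, determinant of M give the coefficients) is
  p(λ) = det(λ I - M) = λ^2 - 45λ + 484.
For λ^2 - 45λ + 484 the discriminant is 89. It is nonnegative but not a perfect square, so the roots are real and irrational: λ = (45 ± sqrt(89))/2 ≈ 27.217, 17.783.
So the eigenvalues of A^T A are ≈ 17.783, 27.217 (all ≥ 0, as they must be for A^T A). The largest is λ_max = (45 + sqrt(89))/2 ≈ 27.217, hence ||A||_2 = sqrt(λ_max) = sqrt((45 + sqrt(89))/2) ≈ 5.217.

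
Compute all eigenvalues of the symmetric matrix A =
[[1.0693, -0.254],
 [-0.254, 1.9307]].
sigma(A) ≈ {1, 2}

A is real symmetric, so its spectrum consists of real eigenvalues. Expanding the characteristic polynomial of the displayed matrix gives
  det(λ I - A) = p(λ) = λ^2 + (-3)λ + (2).
Solving p(λ) = 0 yields eigenvalues ≈ 1, 2. (A is shown rounded to 4 decimals, so these recover the underlying integer eigenvalues to within that precision.)
Verification: the trace of A = 3 equals the sum of eigenvalues 3, and det(A) ≈ 2.0000 matches the eigenvalue product 2.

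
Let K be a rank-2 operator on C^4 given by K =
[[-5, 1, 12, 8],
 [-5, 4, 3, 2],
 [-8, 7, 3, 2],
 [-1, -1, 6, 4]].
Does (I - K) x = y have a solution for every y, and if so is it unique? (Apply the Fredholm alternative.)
(I - K) is invertible (det(I - K) = 58 ≠ 0), so for every y in C^4 the equation (I - K) x = y has a unique solution.

K has rank 2 and factors as K = U V^T = u1 v1^T + u2 v2^T with u1 = (1, -1, -2, 1), v1 = (1, -2, 3, 2), u2 = (-3, -2, -3, -1), v2 = (2, -1, -3, -2) (multiplying out reproduces the displayed K). The nonzero eigenvalues of U V^T coincide with those of the 2 x 2 matrix G = V^T U = [[v1·u1, v1·u2], [v2·u1, v2·u2]] = [[-1, -10], [7, 7]], and by the Sylvester determinant identity det(I_4 - U V^T) = det(I_2 - V^T U) = det([[2, 10], [-7, -6]]) = (2)(-6) - (10)(-7) = 58. (Direct check: I - K =
[[6, -1, -12, -8],
 [5, -3, -3, -2],
 [8, -7, -2, -2],
 [1, 1, -6, -3]]
has determinant 58.) The finite-dimensional Fredholm alternative says: either (I - K) is invertible, or ker(I - K) ≠ {0} and then range(I - K) = ker((I - K)^*)^⊥, with dim ker(I - K) = dim ker((I - K)^*). Since det(I - K) ≠ 0, 1 is not an eigenvalue of K and ker(I - K) = {0}, so we are in the first case: for every y there is a unique x = (I - K)^(-1) y. (Explicitly, by the Woodbury identity, (I - U V^T)^(-1) = I + U (I_2 - G)^(-1) V^T.)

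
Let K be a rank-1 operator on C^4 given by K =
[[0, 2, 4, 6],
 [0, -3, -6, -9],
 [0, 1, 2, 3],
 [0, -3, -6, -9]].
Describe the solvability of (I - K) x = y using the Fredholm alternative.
(I - K) is invertible (det(I - K) = 11 ≠ 0), so for every y in C^4 the equation (I - K) x = y has a unique solution.

K has rank 1, so it is an outer product K = u v^T: every row of K is a multiple of one row vector. Reading off the entries, u = (2, -3, 1, -3) and v = (0, 1, 2, 3) (row i of K equals u_i·v^T). A rank-one matrix u v^T satisfies K u = u (v·u) and kills the (3)-dimensional subspace v^⊥, so its characteristic polynomial is lambda^3 (lambda - v·u) with v·u = tr K = -10. Hence the eigenvalues of I - K are 1 (multiplicity 3) and 1 - (-10) = 11, so det(I - K) = 11. (Direct check: I - K =
[[1, -2, -4, -6],
 [0, 4, 6, 9],
 [0, -1, -1, -3],
 [0, 3, 6, 10]]
has determinant 11.) The finite-dimensional Fredholm alternative says: either (I - K) is invertible, or ker(I - K) ≠ {0} and then range(I - K) = ker((I - K)^*)^⊥, with dim ker(I - K) = dim ker((I - K)^*). Since det(I - K) ≠ 0, 1 is not an eigenvalue of K and ker(I - K) = {0}, so we are in the first case: for every y there is a unique x = (I - K)^(-1) y. Explicitly, by the Sherman–Morrison formula, (I - u v^T)^(-1) = I + u v^T/(1 - v·u), i.e. (I - K)^(-1) = I + K/(11).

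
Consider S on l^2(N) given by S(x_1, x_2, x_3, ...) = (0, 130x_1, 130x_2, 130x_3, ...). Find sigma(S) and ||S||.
sigma(S) = closed disk {z in C : |z| ≤ 130}; ||S|| = 130

Note S = 130·U where U is the unit right shift (U x)_k = x_{k-1} (with x_0 := 0); so ||S|| = 130||U|| and sigma(S) = 130·sigma(U). ||S x||^2 = sum_{k≥1} |130x_k|^2 = 16900||x||^2, so ||S|| = 130 and sigma(S) ⊂ {|z| ≤ 130}. For any |lambda| < 130, the equation (S - lambda I) x = 0 forces x_1 = 0, then 130x_k = lambda x_{k+1} ⇒ x = 0, so S has no eigenvalues. But (S - lambda I) is not surjective for |lambda| < 130: solving (S - lambda I) x = e_1 would require x_n proportional to (lambda/130)^(-n), which is not in l^2. So every |lambda| < 130 lies in the residual spectrum. The boundary |lambda| = 130 is in the approximate point spectrum (the spectrum is closed). Hence sigma(S) is the closed disk of radius 130.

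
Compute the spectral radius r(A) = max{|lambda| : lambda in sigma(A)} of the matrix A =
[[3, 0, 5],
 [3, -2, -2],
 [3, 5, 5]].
r(A) ≈ 8.2637

The eigenvalues of A are the roots of its characteristic polynomial. With M = A (coefficients from the trace, the sum of principal 2x2 minors, and det A):
  p(λ) = det(λ I - M) = λ^3 - 6λ^2 - 6λ - 105.
No integer candidate from the rational root theorem (±divisors of 105) is a root, so the roots are irrational. The cubic discriminant is Δ = -454275 < 0, so there is one real root and a complex-conjugate pair. p(8) = -25 and p(9) = 84 have opposite signs, so a root lies in (8, 9); Newton's method refines it to λ ≈ 8.2637. Dividing out (λ - (8.2637)) leaves approximately λ^2 + 2.2637λ + 12.7062. For λ^2 + 2.2637λ + 12.7062 the discriminant is -45.7007. It is negative, so the remaining roots are the complex-conjugate pair λ ≈ -1.1318 ± 3.3801i. Their product equals the constant term, so |λ|^2 ≈ 12.7062 and |λ| ≈ 3.5646.
Thus the eigenvalues (to 4 decimals) are 8.2637 (modulus 8.2637); -1.1318 ± 3.3801i (modulus 3.5646). The spectral radius is the largest modulus: r(A) ≈ 8.2637. (Cross-check: r(A) ≤ ||A||_2 ≈ 9.1709; equality holds whenever A is normal, though it can also hold for some non-normal A.)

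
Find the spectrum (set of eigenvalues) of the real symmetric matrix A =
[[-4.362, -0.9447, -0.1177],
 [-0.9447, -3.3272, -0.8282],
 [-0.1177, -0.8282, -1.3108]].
sigma(A) ≈ {-5, -3, -1}

A is real symmetric, so its spectrum consists of real eigenvalues. Expanding the characteristic polynomial of the displayed matrix gives
  det(λ I - A) = p(λ) = λ^3 + (9)λ^2 + (23)λ + (15).
Solving p(λ) = 0 yields eigenvalues ≈ -5, -3, -1. (A is shown rounded to 4 decimals, so these recover the underlying integer eigenvalues to within that precision.)
Verification: the trace of A = -9 equals the sum of eigenvalues -9, and det(A) ≈ -15.0003 matches the eigenvalue product -15.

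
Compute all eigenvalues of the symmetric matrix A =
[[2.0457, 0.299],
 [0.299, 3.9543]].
sigma(A) ≈ {2, 4}

A is real symmetric, so its spectrum consists of real eigenvalues. Expanding the characteristic polynomial of the displayed matrix gives
  det(λ I - A) = p(λ) = λ^2 + (-6)λ + (8).
Solving p(λ) = 0 yields eigenvalues ≈ 2, 4. (A is shown rounded to 4 decimals, so these recover the underlying integer eigenvalues to within that precision.)
Verification: the trace of A = 6 equals the sum of eigenvalues 6, and det(A) ≈ 7.9999 matches the eigenvalue product 8.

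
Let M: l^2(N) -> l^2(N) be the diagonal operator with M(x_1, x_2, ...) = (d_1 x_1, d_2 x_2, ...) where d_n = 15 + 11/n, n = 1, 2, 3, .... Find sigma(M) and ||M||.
sigma(M) = {15 + 11/n : n ≥ 1} ∪ {15}; ||M|| = 26

A bounded diagonal operator on l^2 with diagonal entries d_n has spectrum equal to the closure of {d_n : n ≥ 1}: every d_n is an eigenvalue (with eigenvector e_n), so {d_n} ⊂ sigma(M); the spectrum is closed, so its closure is too; and for lambda not in the closure, (M - lambda I) has bounded inverse (the diagonal entries 1/(d_n - lambda) are bounded). For our sequence d_n = 15 + 11/n, n = 1, 2, 3, ...:
  - {d_n} = {15 + 11/n : n ≥ 1}; the only limit point is 15
  - closure = {15 + 11/n : n ≥ 1} ∪ {15}
For the norm: a diagonal operator has ||M|| = sup_n |d_n|. Here d_n = 15 + 11/n is positive and decreasing, so sup_n |d_n| = d_1 = 15 + 11 = 26. So ||M|| = 26.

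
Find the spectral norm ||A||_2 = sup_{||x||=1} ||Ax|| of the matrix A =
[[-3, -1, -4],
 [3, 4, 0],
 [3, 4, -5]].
||A||_2 ≈ 8.0915 (= sqrt(largest eigenvalue of A^T A))

||A||_2 = sigma_max(A) = sqrt(lambda_max(A^T A)). Form the symmetric matrix M = A^T A =
[[27, 27, -3],
 [27, 33, -16],
 [-3, -16, 41]].
Its characteristic polynomial (trace, sum of principal 2x2 minors, determinant of M give the coefficients) is
  p(λ) = det(λ I - M) = λ^3 - 101λ^2 + 2357λ - 2025.
No integer candidate from the rational root theorem (±divisors of 2025) is a root, so the roots are irrational. The cubic discriminant is Δ = 4515384752 > 0, so there are three distinct real roots. p(0) = -2025 and p(1) = 232 have opposite signs, so a root lies in (0, 1); Newton's method refines it to λ ≈ 0.893. p(34) = 661 and p(35) = -380 have opposite signs, so a root lies in (34, 35); Newton's method refines it to λ ≈ 34.6344. p(65) = -920 and p(66) = 1077 have opposite signs, so a root lies in (65, 66); Newton's method refines it to λ ≈ 65.4726. Check (Vieta): the three roots sum to 101, matching tr M = 101.
So the eigenvalues of A^T A are ≈ 0.893, 34.6344, 65.4726 (all ≥ 0, as they must be for A^T A). The largest is λ_max ≈ 65.4726, hence ||A||_2 = sqrt(λ_max) ≈ 8.0915.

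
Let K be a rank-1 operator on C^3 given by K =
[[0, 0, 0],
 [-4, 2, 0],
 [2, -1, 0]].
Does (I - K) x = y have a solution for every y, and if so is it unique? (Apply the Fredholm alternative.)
(I - K) is invertible (det(I - K) = -1 ≠ 0), so for every y in C^3 the equation (I - K) x = y has a unique solution.

K has rank 1, so it is an outer product K = u v^T: every row of K is a multiple of one row vector. Reading off the entries, u = (0, -2, 1) and v = (2, -1, 0) (row i of K equals u_i·v^T). A rank-one matrix u v^T satisfies K u = u (v·u) and kills the (2)-dimensional subspace v^⊥, so its characteristic polynomial is lambda^2 (lambda - v·u) with v·u = tr K = 2. Hence the eigenvalues of I - K are 1 (multiplicity 2) and 1 - (2) = -1, so det(I - K) = -1. (Direct check: I - K =
[[1, 0, 0],
 [4, -1, 0],
 [-2, 1, 1]]
has determinant -1.) The finite-dimensional Fredholm alternative says: either (I - K) is invertible, or ker(I - K) ≠ {0} and then range(I - K) = ker((I - K)^*)^⊥, with dim ker(I - K) = dim ker((I - K)^*). Since det(I - K) ≠ 0, 1 is not an eigenvalue of K and ker(I - K) = {0}, so we are in the first case: for every y there is a unique x = (I - K)^(-1) y. Explicitly, by the Sherman–Morrison formula, (I - u v^T)^(-1) = I + u v^T/(1 - v·u), i.e. (I - K)^(-1) = I - K.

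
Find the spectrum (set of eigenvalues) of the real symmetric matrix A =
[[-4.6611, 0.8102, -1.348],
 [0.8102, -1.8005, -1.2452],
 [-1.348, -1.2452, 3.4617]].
sigma(A) ≈ {-5, -2, 4}

A is real symmetric, so its spectrum consists of real eigenvalues. Expanding the characteristic polynomial of the displayed matrix gives
  det(λ I - A) = p(λ) = λ^3 + (3)λ^2 + (-18)λ + (-39.998).
Solving p(λ) = 0 yields eigenvalues ≈ -5, -2, 4. (A is shown rounded to 4 decimals, so these recover the underlying integer eigenvalues to within that precision.)
Verification: the trace of A = -3 equals the sum of eigenvalues -3, and det(A) ≈ 39.9980 matches the eigenvalue product 40.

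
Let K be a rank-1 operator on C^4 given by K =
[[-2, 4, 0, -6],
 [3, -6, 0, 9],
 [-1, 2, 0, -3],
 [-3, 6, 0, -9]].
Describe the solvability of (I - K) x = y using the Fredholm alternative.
(I - K) is invertible (det(I - K) = 18 ≠ 0), so for every y in C^4 the equation (I - K) x = y has a unique solution.

K has rank 1, so it is an outer product K = u v^T: every row of K is a multiple of one row vector. Reading off the entries, u = (2, -3, 1, 3) and v = (-1, 2, 0, -3) (row i of K equals u_i·v^T). A rank-one matrix u v^T satisfies K u = u (v·u) and kills the (3)-dimensional subspace v^⊥, so its characteristic polynomial is lambda^3 (lambda - v·u) with v·u = tr K = -17. Hence the eigenvalues of I - K are 1 (multiplicity 3) and 1 - (-17) = 18, so det(I - K) = 18. (Direct check: I - K =
[[3, -4, 0, 6],
 [-3, 7, 0, -9],
 [1, -2, 1, 3],
 [3, -6, 0, 10]]
has determinant 18.) The finite-dimensional Fredholm alternative says: either (I - K) is invertible, or ker(I - K) ≠ {0} and then range(I - K) = ker((I - K)^*)^⊥, with dim ker(I - K) = dim ker((I - K)^*). Since det(I - K) ≠ 0, 1 is not an eigenvalue of K and ker(I - K) = {0}, so we are in the first case: for every y there is a unique x = (I - K)^(-1) y. Explicitly, by the Sherman–Morrison formula, (I - u v^T)^(-1) = I + u v^T/(1 - v·u), i.e. (I - K)^(-1) = I + K/(18).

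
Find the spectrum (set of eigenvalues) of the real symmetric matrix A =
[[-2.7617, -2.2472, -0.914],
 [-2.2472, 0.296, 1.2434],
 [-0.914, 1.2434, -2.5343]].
sigma(A) ≈ {-4, -3, 2}

A is real symmetric, so its spectrum consists of real eigenvalues. Expanding the characteristic polynomial of the displayed matrix gives
  det(λ I - A) = p(λ) = λ^3 + (5)λ^2 + (-2)λ + (-24).
Solving p(λ) = 0 yields eigenvalues ≈ -4, -3, 2. (A is shown rounded to 4 decimals, so these recover the underlying integer eigenvalues to within that precision.)
Verification: the trace of A = -5 equals the sum of eigenvalues -5, and det(A) ≈ 23.9998 matches the eigenvalue product 24.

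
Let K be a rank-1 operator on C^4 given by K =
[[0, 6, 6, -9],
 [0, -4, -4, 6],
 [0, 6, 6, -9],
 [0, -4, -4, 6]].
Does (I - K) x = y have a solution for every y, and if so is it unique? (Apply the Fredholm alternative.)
(I - K) is invertible (det(I - K) = -7 ≠ 0), so for every y in C^4 the equation (I - K) x = y has a unique solution.

K has rank 1, so it is an outer product K = u v^T: every row of K is a multiple of one row vector. Reading off the entries, u = (3, -2, 3, -2) and v = (0, 2, 2, -3) (row i of K equals u_i·v^T). A rank-one matrix u v^T satisfies K u = u (v·u) and kills the (3)-dimensional subspace v^⊥, so its characteristic polynomial is lambda^3 (lambda - v·u) with v·u = tr K = 8. Hence the eigenvalues of I - K are 1 (multiplicity 3) and 1 - (8) = -7, so det(I - K) = -7. (Direct check: I - K =
[[1, -6, -6, 9],
 [0, 5, 4, -6],
 [0, -6, -5, 9],
 [0, 4, 4, -5]]
has determinant -7.) The finite-dimensional Fredholm alternative says: either (I - K) is invertible, or ker(I - K) ≠ {0} and then range(I - K) = ker((I - K)^*)^⊥, with dim ker(I - K) = dim ker((I - K)^*). Since det(I - K) ≠ 0, 1 is not an eigenvalue of K and ker(I - K) = {0}, so we are in the first case: for every y there is a unique x = (I - K)^(-1) y. Explicitly, by the Sherman–Morrison formula, (I - u v^T)^(-1) = I + u v^T/(1 - v·u), i.e. (I - K)^(-1) = I + K/(-7).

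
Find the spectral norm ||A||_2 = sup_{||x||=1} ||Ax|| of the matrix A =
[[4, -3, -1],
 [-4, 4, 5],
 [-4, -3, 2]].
||A||_2 ≈ 9.1149 (= sqrt(largest eigenvalue of A^T A))

||A||_2 = sigma_max(A) = sqrt(lambda_max(A^T A)). Form the symmetric matrix M = A^T A =
[[48, -16, -32],
 [-16, 34, 17],
 [-32, 17, 30]].
Its characteristic polynomial (trace, sum of principal 2x2 minors, determinant of M give the coefficients) is
  p(λ) = det(λ I - M) = λ^3 - 112λ^2 + 2523λ - 10000.
No integer candidate from the rational root theorem (±divisors of 10000) is a root, so the roots are irrational. The cubic discriminant is Δ = 7574837108 > 0, so there are three distinct real roots. p(5) = -60 and p(6) = 1322 have opposite signs, so a root lies in (5, 6); Newton's method refines it to λ ≈ 5.0407. p(23) = 948 and p(24) = -136 have opposite signs, so a root lies in (23, 24); Newton's method refines it to λ ≈ 23.8786. p(83) = -372 and p(84) = 4364 have opposite signs, so a root lies in (83, 84); Newton's method refines it to λ ≈ 83.0807. Check (Vieta): the three roots sum to 112, matching tr M = 112.
So the eigenvalues of A^T A are ≈ 5.0407, 23.8786, 83.0807 (all ≥ 0, as they must be for A^T A). The largest is λ_max ≈ 83.0807, hence ||A||_2 = sqrt(λ_max) ≈ 9.1149.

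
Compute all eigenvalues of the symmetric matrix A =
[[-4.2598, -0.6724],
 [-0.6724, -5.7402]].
sigma(A) ≈ {-6, -4}

A is real symmetric, so its spectrum consists of real eigenvalues. Expanding the characteristic polynomial of the displayed matrix gives
  det(λ I - A) = p(λ) = λ^2 + (10)λ + (24).
Solving p(λ) = 0 yields eigenvalues ≈ -6, -4. (A is shown rounded to 4 decimals, so these recover the underlying integer eigenvalues to within that precision.)
Verification: the trace of A = -10 equals the sum of eigenvalues -10, and det(A) ≈ 24.0000 matches the eigenvalue product 24.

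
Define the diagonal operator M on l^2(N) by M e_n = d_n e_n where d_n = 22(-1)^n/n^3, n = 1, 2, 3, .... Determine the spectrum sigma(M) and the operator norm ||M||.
sigma(M) = {22(-1)^n/n^3 : n ≥ 1} ∪ {0}; ||M|| = 22

A bounded diagonal operator on l^2 with diagonal entries d_n has spectrum equal to the closure of {d_n : n ≥ 1}: every d_n is an eigenvalue (with eigenvector e_n), so {d_n} ⊂ sigma(M); the spectrum is closed, so its closure is too; and for lambda not in the closure, (M - lambda I) has bounded inverse (the diagonal entries 1/(d_n - lambda) are bounded). For our sequence d_n = 22(-1)^n/n^3, n = 1, 2, 3, ...:
  - {d_n} = {22(-1)^n/n^3 : n ≥ 1}; the only limit point is 0
  - closure = {22(-1)^n/n^3 : n ≥ 1} ∪ {0}
For the norm: a diagonal operator has ||M|| = sup_n |d_n|. Here |d_n| = 22/n^3 is decreasing, so sup_n |d_n| = |d_1| = 22. So ||M|| = 22.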